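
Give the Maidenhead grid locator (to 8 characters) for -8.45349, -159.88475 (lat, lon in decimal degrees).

Add 180° to longitude and 90° to latitude: 20.11525, 81.54651.
Field: lon ⌊20.11525/20⌋ = 1 → B; lat ⌊81.54651/10⌋ = 8 → I.
Square: lon ⌊0.11525/2⌋ = 0; lat ⌊1.54651/1⌋ = 1.
Subsquare: lon ⌊0.11525/0.0833333⌋ = 1 → b; lat ⌊0.54651/0.0416667⌋ = 13 → n.
Extended square: lon ⌊0.03192/0.00833333⌋ = 3; lat ⌊0.00484/0.00416667⌋ = 1.

BI01bn31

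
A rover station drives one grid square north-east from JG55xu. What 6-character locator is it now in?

Longitude subsquare x = 23; +1 → 24, wraps to 0 = a, carry into square.
Longitude square 5; +1 → 6.
Latitude subsquare u = 20; +1 → 21 = v.

JG65av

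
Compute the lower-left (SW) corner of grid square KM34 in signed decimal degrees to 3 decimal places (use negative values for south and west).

Field K=10, M=12: +10·20° lon, +12·10° lat → SW at lon 20°, lat 30°.
Square 3, 4: +3·2° lon, +4·1° lat → SW at lon 26°, lat 34°.
latitude 34.000, longitude 26.000.

34.000, 26.000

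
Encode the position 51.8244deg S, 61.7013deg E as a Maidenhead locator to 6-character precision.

MD08ue

Add 180° to longitude and 90° to latitude: 241.7013, 38.1756.
Field: 241.7013/20 → 12 → M, 38.1756/10 → 3 → D; chars MD.
Square: 1.7013/2 → 0, 8.1756/1 → 8; chars 08.
Subsquare: 1.7013/0.0833333 → 20 → u, 0.1756/0.0416667 → 4 → e; chars ue.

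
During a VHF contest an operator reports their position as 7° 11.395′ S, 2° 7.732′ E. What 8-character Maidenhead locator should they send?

JI12bt54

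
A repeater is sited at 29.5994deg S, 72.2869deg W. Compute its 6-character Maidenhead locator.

Offset from 180°W / 90°S: lon 107.7131°, lat 60.4006°.
Field: lon ⌊107.7131/20⌋ = 5 → F; lat ⌊60.4006/10⌋ = 6 → G.
Square: lon ⌊7.7131/2⌋ = 3; lat ⌊0.4006/1⌋ = 0.
Subsquare: lon ⌊1.7131/0.0833333⌋ = 20 → u; lat ⌊0.4006/0.0416667⌋ = 9 → j.

FG30uj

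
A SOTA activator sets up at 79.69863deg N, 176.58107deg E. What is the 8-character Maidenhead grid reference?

RQ89gq97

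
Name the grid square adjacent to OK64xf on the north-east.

Longitude subsquare x = 23; +1 → 24, wraps to 0 = a, carry into square.
Longitude square 6; +1 → 7.
Latitude subsquare f = 5; +1 → 6 = g.

OK74ag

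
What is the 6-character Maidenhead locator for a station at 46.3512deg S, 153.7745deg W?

Add 180° to longitude and 90° to latitude: 26.2255, 43.6488.
Field: 26.2255/20 → 1 → B, 43.6488/10 → 4 → E; chars BE.
Square: 6.2255/2 → 3, 3.6488/1 → 3; chars 33.
Subsquare: 0.2255/0.0833333 → 2 → c, 0.6488/0.0416667 → 15 → p; chars cp.

BE33cp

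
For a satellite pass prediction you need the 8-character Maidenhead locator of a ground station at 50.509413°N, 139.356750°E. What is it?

PO90qm22

Shift to the Maidenhead origin (180°W, 90°S): lon 319.35675, lat 140.50941.
Field: lon ⌊319.35675/20⌋ = 15 → P; lat ⌊140.50941/10⌋ = 14 → O.
Square: lon ⌊19.35675/2⌋ = 9; lat ⌊0.50941/1⌋ = 0.
Subsquare: lon ⌊1.35675/0.0833333⌋ = 16 → q; lat ⌊0.50941/0.0416667⌋ = 12 → m.
Extended square: lon ⌊0.02342/0.00833333⌋ = 2; lat ⌊0.00941/0.00416667⌋ = 2.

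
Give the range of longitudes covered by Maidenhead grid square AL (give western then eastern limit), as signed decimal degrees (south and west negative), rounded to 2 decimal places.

-180.00, -160.00

Field A=0, L=11: +0·20° lon, +11·10° lat → SW at lon -180°, lat 20°.
Cell spans 20° lon × 10° lat.
west -180.00, east -160.00.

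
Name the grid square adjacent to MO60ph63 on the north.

MO60ph64

Latitude extended square 3; +1 → 4.
The longitude characters are unchanged.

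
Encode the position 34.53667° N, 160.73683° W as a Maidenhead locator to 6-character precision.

Shift to the Maidenhead origin (180°W, 90°S): lon 19.2632, lat 124.5367.
Field: 19.2632/20 → 0 → A, 124.5367/10 → 12 → M; chars AM.
Square: 19.2632/2 → 9, 4.5367/1 → 4; chars 94.
Subsquare: 1.2632/0.0833333 → 15 → p, 0.5367/0.0416667 → 12 → m; chars pm.

AM94pm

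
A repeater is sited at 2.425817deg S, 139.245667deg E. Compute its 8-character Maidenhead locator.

PI97on97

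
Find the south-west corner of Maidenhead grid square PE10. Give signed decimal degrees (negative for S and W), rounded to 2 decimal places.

-50.00, 122.00

Field P=15, E=4: +15·20° lon, +4·10° lat → SW at lon 120°, lat -50°.
Square 1, 0: +1·2° lon, +0·1° lat → SW at lon 122°, lat -50°.
latitude -50.00, longitude 122.00.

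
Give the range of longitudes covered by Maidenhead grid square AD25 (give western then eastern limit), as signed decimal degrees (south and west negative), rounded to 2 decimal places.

-176.00, -174.00

Field A=0, D=3: +0·20° lon, +3·10° lat → SW at lon -180°, lat -60°.
Square 2, 5: +2·2° lon, +5·1° lat → SW at lon -176°, lat -55°.
Cell spans 2° lon × 1° lat.
west -176.00, east -174.00.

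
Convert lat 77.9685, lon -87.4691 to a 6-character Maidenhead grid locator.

Offset from 180°W / 90°S: lon 92.5309°, lat 167.9685°.
Field: lon ⌊92.5309/20⌋ = 4 → E; lat ⌊167.9685/10⌋ = 16 → Q.
Square: lon ⌊12.5309/2⌋ = 6; lat ⌊7.9685/1⌋ = 7.
Subsquare: lon ⌊0.5309/0.0833333⌋ = 6 → g; lat ⌊0.9685/0.0416667⌋ = 23 → x.

EQ67gx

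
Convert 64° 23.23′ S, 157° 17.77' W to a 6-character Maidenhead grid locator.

BC15io

Add 180° to longitude and 90° to latitude: 22.7038, 25.6128.
Field (20°×10°, letters A–R): 22.7038/20 → 1 → B, 25.6128/10 → 2 → C; chars BC.
Square (2°×1°, digits 0–9): 2.7038/2 → 1, 5.6128/1 → 5; chars 15.
Subsquare (5′×2.5′, letters a–x): 0.7038/0.0833333 → 8 → i, 0.6128/0.0416667 → 14 → o; chars io.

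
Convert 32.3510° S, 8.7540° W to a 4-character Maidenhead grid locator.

IF57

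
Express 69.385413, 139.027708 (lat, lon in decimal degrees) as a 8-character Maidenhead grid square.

Add 180° to longitude and 90° to latitude: 319.02771, 159.38541.
Field (20°×10°, letters A–R): 319.02771/20 → 15 → P, 159.38541/10 → 15 → P; chars PP.
Square (2°×1°, digits 0–9): 19.02771/2 → 9, 9.38541/1 → 9; chars 99.
Subsquare (5′×2.5′, letters a–x): 1.02771/0.0833333 → 12 → m, 0.38541/0.0416667 → 9 → j; chars mj.
Extended square (30″×15″, digits 0–9): 0.02771/0.00833333 → 3, 0.01041/0.00416667 → 2; chars 32.

PP99mj32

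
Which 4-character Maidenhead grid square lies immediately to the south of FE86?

FE85

Latitude square 6; −1 → 5.
The longitude characters are unchanged.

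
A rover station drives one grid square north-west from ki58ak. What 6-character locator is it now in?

KI48xl

Longitude subsquare a = 0; −1 → -1, wraps to 23 = x, carry into square.
Longitude square 5; −1 → 4.
Latitude subsquare k = 10; +1 → 11 = l.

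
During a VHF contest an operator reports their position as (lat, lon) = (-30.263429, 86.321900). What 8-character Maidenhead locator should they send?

NF39dr86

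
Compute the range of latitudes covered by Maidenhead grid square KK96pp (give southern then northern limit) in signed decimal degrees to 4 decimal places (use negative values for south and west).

16.6250, 16.6667

Field K=10, K=10: +10·20° lon, +10·10° lat → SW at lon 20°, lat 10°.
Square 9, 6: +9·2° lon, +6·1° lat → SW at lon 38°, lat 16°.
Subsquare p=15, p=15: +15·0.0833333° lon, +15·0.0416667° lat → SW at lon 39.25°, lat 16.625°.
Cell spans 0.0833333° lon × 0.0416667° lat.
south 16.6250, north 16.6667.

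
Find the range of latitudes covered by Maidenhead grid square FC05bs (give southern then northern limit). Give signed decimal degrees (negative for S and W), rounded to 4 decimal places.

-64.2500, -64.2083

Field F=5, C=2: +5·20° lon, +2·10° lat → SW at lon -80°, lat -70°.
Square 0, 5: +0·2° lon, +5·1° lat → SW at lon -80°, lat -65°.
Subsquare b=1, s=18: +1·0.0833333° lon, +18·0.0416667° lat → SW at lon -79.9167°, lat -64.25°.
Cell spans 0.0833333° lon × 0.0416667° lat.
south -64.2500, north -64.2083.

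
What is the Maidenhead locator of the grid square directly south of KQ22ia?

KQ21ix

Latitude subsquare a = 0; −1 → -1, wraps to 23 = x, carry into square.
Latitude square 2; −1 → 1.
The longitude characters are unchanged.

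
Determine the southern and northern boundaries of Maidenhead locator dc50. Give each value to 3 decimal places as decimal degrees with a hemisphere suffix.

Field D=3, C=2: +3·20° lon, +2·10° lat → SW at lon -120°, lat -70°.
Square 5, 0: +5·2° lon, +0·1° lat → SW at lon -110°, lat -70°.
Cell spans 2° lon × 1° lat.
south 70.000° S, north 69.000° S.

70.000° S, 69.000° S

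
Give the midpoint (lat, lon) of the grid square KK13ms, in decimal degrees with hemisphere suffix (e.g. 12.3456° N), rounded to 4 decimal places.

13.7708° N, 23.0417° E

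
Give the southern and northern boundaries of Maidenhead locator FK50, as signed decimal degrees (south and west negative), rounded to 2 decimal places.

10.00, 11.00

Field F=5, K=10: +5·20° lon, +10·10° lat → SW at lon -80°, lat 10°.
Square 5, 0: +5·2° lon, +0·1° lat → SW at lon -70°, lat 10°.
Cell spans 2° lon × 1° lat.
south 10.00, north 11.00.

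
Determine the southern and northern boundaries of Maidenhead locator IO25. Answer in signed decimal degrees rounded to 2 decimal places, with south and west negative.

55.00, 56.00

Field I=8, O=14: +8·20° lon, +14·10° lat → SW at lon -20°, lat 50°.
Square 2, 5: +2·2° lon, +5·1° lat → SW at lon -16°, lat 55°.
Cell spans 2° lon × 1° lat.
south 55.00, north 56.00.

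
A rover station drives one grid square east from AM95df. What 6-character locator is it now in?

AM95ef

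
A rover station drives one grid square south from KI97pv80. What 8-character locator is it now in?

Latitude extended square 0; −1 → -1, wraps to 9, carry into subsquare.
Latitude subsquare v = 21; −1 → 20 = u.
The longitude characters are unchanged.

KI97pu89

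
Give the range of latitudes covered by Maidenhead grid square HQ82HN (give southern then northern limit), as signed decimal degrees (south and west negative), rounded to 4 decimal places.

Field H=7, Q=16: +7·20° lon, +16·10° lat → SW at lon -40°, lat 70°.
Square 8, 2: +8·2° lon, +2·1° lat → SW at lon -24°, lat 72°.
Subsquare h=7, n=13: +7·0.0833333° lon, +13·0.0416667° lat → SW at lon -23.4167°, lat 72.5417°.
Cell spans 0.0833333° lon × 0.0416667° lat.
south 72.5417, north 72.5833.

72.5417, 72.5833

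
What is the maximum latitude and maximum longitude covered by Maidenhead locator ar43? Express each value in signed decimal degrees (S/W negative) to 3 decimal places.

Field A=0, R=17: +0·20° lon, +17·10° lat → SW at lon -180°, lat 80°.
Square 4, 3: +4·2° lon, +3·1° lat → SW at lon -172°, lat 83°.
Cell spans 2° lon × 1° lat. NE corner is SW corner plus one full cell.
latitude 84.000, longitude -170.000.

84.000, -170.000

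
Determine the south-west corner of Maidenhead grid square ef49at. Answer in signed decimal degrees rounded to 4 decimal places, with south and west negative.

Field E=4, F=5: +4·20° lon, +5·10° lat → SW at lon -100°, lat -40°.
Square 4, 9: +4·2° lon, +9·1° lat → SW at lon -92°, lat -31°.
Subsquare a=0, t=19: +0·0.0833333° lon, +19·0.0416667° lat → SW at lon -92°, lat -30.2083°.
latitude -30.2083, longitude -92.0000.

-30.2083, -92.0000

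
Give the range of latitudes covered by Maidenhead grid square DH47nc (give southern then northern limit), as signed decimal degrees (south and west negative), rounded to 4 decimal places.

Field D=3, H=7: +3·20° lon, +7·10° lat → SW at lon -120°, lat -20°.
Square 4, 7: +4·2° lon, +7·1° lat → SW at lon -112°, lat -13°.
Subsquare n=13, c=2: +13·0.0833333° lon, +2·0.0416667° lat → SW at lon -110.917°, lat -12.9167°.
Cell spans 0.0833333° lon × 0.0416667° lat.
south -12.9167, north -12.8750.

-12.9167, -12.8750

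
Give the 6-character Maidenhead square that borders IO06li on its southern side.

Latitude subsquare i = 8; −1 → 7 = h.
The longitude characters are unchanged.

IO06lh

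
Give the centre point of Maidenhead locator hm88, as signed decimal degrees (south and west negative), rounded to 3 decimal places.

38.500, -23.000

Field H=7, M=12: +7·20° lon, +12·10° lat → SW at lon -40°, lat 30°.
Square 8, 8: +8·2° lon, +8·1° lat → SW at lon -24°, lat 38°.
Cell spans 2° lon × 1° lat. Centre is SW corner plus half of each.
latitude 38.500, longitude -23.000.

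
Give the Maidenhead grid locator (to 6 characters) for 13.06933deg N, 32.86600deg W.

Shift to the Maidenhead origin (180°W, 90°S): lon 147.1340, lat 103.0693.
Field: lon ⌊147.1340/20⌋ = 7 → H; lat ⌊103.0693/10⌋ = 10 → K.
Square: lon ⌊7.1340/2⌋ = 3; lat ⌊3.0693/1⌋ = 3.
Subsquare: lon ⌊1.1340/0.0833333⌋ = 13 → n; lat ⌊0.0693/0.0416667⌋ = 1 → b.

HK33nb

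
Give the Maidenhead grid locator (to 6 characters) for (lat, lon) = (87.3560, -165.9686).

Add 180° to longitude and 90° to latitude: 14.0314, 177.3560.
Field: lon ⌊14.0314/20⌋ = 0 → A; lat ⌊177.3560/10⌋ = 17 → R.
Square: lon ⌊14.0314/2⌋ = 7; lat ⌊7.3560/1⌋ = 7.
Subsquare: lon ⌊0.0314/0.0833333⌋ = 0 → a; lat ⌊0.3560/0.0416667⌋ = 8 → i.

AR77ai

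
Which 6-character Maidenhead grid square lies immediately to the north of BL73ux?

BL74ua

Latitude subsquare x = 23; +1 → 24, wraps to 0 = a, carry into square.
Latitude square 3; +1 → 4.
The longitude characters are unchanged.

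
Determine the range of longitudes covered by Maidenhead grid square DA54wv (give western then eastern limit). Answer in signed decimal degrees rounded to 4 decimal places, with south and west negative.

-108.1667, -108.0833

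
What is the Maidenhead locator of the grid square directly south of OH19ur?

OH19uq

Latitude subsquare r = 17; −1 → 16 = q.
The longitude characters are unchanged.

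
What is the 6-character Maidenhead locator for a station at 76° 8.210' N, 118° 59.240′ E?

Offset from 180°W / 90°S: lon 298.9873°, lat 166.1368°.
Field: 298.9873/20 → 14 → O, 166.1368/10 → 16 → Q; chars OQ.
Square: 18.9873/2 → 9, 6.1368/1 → 6; chars 96.
Subsquare: 0.9873/0.0833333 → 11 → l, 0.1368/0.0416667 → 3 → d; chars ld.

OQ96ld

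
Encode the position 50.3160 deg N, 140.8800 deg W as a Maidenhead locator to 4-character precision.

Add 180° to longitude and 90° to latitude: 39.12, 140.32.
Field: 39.12/20 → 1 → B, 140.32/10 → 14 → O; chars BO.
Square: 19.12/2 → 9, 0.32/1 → 0; chars 90.

BO90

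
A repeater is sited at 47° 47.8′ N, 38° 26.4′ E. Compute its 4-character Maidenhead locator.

Add 180° to longitude and 90° to latitude: 218.44, 137.80.
Field: lon ⌊218.44/20⌋ = 10 → K; lat ⌊137.80/10⌋ = 13 → N.
Square: lon ⌊18.44/2⌋ = 9; lat ⌊7.80/1⌋ = 7.

KN97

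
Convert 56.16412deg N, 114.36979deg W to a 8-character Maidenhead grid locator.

Shift to the Maidenhead origin (180°W, 90°S): lon 65.63021, lat 146.16412.
Field (20°×10°, letters A–R): 65.63021/20 → 3 → D, 146.16412/10 → 14 → O; chars DO.
Square (2°×1°, digits 0–9): 5.63021/2 → 2, 6.16412/1 → 6; chars 26.
Subsquare (5′×2.5′, letters a–x): 1.63021/0.0833333 → 19 → t, 0.16412/0.0416667 → 3 → d; chars td.
Extended square (30″×15″, digits 0–9): 0.04688/0.00833333 → 5, 0.03912/0.00416667 → 9; chars 59.

DO26td59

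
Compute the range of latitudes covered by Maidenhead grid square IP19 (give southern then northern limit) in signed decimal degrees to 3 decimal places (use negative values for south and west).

Field I=8, P=15: +8·20° lon, +15·10° lat → SW at lon -20°, lat 60°.
Square 1, 9: +1·2° lon, +9·1° lat → SW at lon -18°, lat 69°.
Cell spans 2° lon × 1° lat.
south 69.000, north 70.000.

69.000, 70.000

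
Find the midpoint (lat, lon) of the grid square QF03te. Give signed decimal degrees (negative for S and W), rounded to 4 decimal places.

Field Q=16, F=5: +16·20° lon, +5·10° lat → SW at lon 140°, lat -40°.
Square 0, 3: +0·2° lon, +3·1° lat → SW at lon 140°, lat -37°.
Subsquare t=19, e=4: +19·0.0833333° lon, +4·0.0416667° lat → SW at lon 141.583°, lat -36.8333°.
Cell spans 0.0833333° lon × 0.0416667° lat. Centre is SW corner plus half of each.
latitude -36.8125, longitude 141.6250.

-36.8125, 141.6250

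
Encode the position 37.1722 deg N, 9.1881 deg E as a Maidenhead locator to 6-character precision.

Shift to the Maidenhead origin (180°W, 90°S): lon 189.1881, lat 127.1722.
Field: 189.1881/20 → 9 → J, 127.1722/10 → 12 → M; chars JM.
Square: 9.1881/2 → 4, 7.1722/1 → 7; chars 47.
Subsquare: 1.1881/0.0833333 → 14 → o, 0.1722/0.0416667 → 4 → e; chars oe.

JM47oe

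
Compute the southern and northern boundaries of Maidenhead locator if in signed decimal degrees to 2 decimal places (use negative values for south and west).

-40.00, -30.00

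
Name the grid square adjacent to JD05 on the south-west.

Longitude square 0; −1 → -1, wraps to 9, carry into field.
Longitude field J = 9; −1 → 8 = I.
Latitude square 5; −1 → 4.

ID94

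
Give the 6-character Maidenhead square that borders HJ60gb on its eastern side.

Longitude subsquare g = 6; +1 → 7 = h.
The latitude characters are unchanged.

HJ60hb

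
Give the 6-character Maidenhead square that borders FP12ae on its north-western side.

Longitude subsquare a = 0; −1 → -1, wraps to 23 = x, carry into square.
Longitude square 1; −1 → 0.
Latitude subsquare e = 4; +1 → 5 = f.

FP02xf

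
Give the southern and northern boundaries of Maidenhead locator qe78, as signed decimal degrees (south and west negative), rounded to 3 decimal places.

Field Q=16, E=4: +16·20° lon, +4·10° lat → SW at lon 140°, lat -50°.
Square 7, 8: +7·2° lon, +8·1° lat → SW at lon 154°, lat -42°.
Cell spans 2° lon × 1° lat.
south -42.000, north -41.000.

-42.000, -41.000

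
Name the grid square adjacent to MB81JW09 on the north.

Latitude extended square 9; +1 → 10, wraps to 0, carry into subsquare.
Latitude subsquare w = 22; +1 → 23 = x.
The longitude characters are unchanged.

MB81jx00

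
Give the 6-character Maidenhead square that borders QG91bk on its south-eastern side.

QG91cj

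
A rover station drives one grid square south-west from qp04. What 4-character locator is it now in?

PP93

Longitude square 0; −1 → -1, wraps to 9, carry into field.
Longitude field Q = 16; −1 → 15 = P.
Latitude square 4; −1 → 3.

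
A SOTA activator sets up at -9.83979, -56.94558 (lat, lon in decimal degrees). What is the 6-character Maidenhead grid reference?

GI10md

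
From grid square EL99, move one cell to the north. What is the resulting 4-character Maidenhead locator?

Latitude square 9; +1 → 10, wraps to 0, carry into field.
Latitude field L = 11; +1 → 12 = M.
The longitude characters are unchanged.

EM90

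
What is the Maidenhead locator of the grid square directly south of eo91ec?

EO91eb

Latitude subsquare c = 2; −1 → 1 = b.
The longitude characters are unchanged.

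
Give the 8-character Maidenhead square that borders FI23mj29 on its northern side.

Latitude extended square 9; +1 → 10, wraps to 0, carry into subsquare.
Latitude subsquare j = 9; +1 → 10 = k.
The longitude characters are unchanged.

FI23mk20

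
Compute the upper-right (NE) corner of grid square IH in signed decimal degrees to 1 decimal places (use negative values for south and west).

-10.0, 0.0

Field I=8, H=7: +8·20° lon, +7·10° lat → SW at lon -20°, lat -20°.
Cell spans 20° lon × 10° lat. NE corner is SW corner plus one full cell.
latitude -10.0, longitude 0.0.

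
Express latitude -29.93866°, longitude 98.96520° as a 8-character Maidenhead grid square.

NG90lb54

Shift to the Maidenhead origin (180°W, 90°S): lon 278.96520, lat 60.06134.
Field: lon ⌊278.96520/20⌋ = 13 → N; lat ⌊60.06134/10⌋ = 6 → G.
Square: lon ⌊18.96520/2⌋ = 9; lat ⌊0.06134/1⌋ = 0.
Subsquare: lon ⌊0.96520/0.0833333⌋ = 11 → l; lat ⌊0.06134/0.0416667⌋ = 1 → b.
Extended square: lon ⌊0.04853/0.00833333⌋ = 5; lat ⌊0.01967/0.00416667⌋ = 4.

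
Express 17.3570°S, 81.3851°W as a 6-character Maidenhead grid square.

EH92hp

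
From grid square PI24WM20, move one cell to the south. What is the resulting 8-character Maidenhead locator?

Latitude extended square 0; −1 → -1, wraps to 9, carry into subsquare.
Latitude subsquare m = 12; −1 → 11 = l.
The longitude characters are unchanged.

PI24wl29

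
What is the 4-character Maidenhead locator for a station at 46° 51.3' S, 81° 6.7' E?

NE03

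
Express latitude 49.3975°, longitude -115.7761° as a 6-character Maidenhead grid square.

Shift to the Maidenhead origin (180°W, 90°S): lon 64.2239, lat 139.3975.
Field: lon ⌊64.2239/20⌋ = 3 → D; lat ⌊139.3975/10⌋ = 13 → N.
Square: lon ⌊4.2239/2⌋ = 2; lat ⌊9.3975/1⌋ = 9.
Subsquare: lon ⌊0.2239/0.0833333⌋ = 2 → c; lat ⌊0.3975/0.0416667⌋ = 9 → j.

DN29cj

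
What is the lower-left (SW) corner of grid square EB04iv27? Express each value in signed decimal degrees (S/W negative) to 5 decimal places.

-75.09583, -99.31667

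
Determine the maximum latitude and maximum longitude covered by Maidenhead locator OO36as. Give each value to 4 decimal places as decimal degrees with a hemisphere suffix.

56.7917° N, 106.0833° E

Field O=14, O=14: +14·20° lon, +14·10° lat → SW at lon 100°, lat 50°.
Square 3, 6: +3·2° lon, +6·1° lat → SW at lon 106°, lat 56°.
Subsquare a=0, s=18: +0·0.0833333° lon, +18·0.0416667° lat → SW at lon 106°, lat 56.75°.
Cell spans 0.0833333° lon × 0.0416667° lat. NE corner is SW corner plus one full cell.
latitude 56.7917° N, longitude 106.0833° E.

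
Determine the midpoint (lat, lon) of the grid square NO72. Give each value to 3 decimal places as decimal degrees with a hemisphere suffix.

Field N=13, O=14: +13·20° lon, +14·10° lat → SW at lon 80°, lat 50°.
Square 7, 2: +7·2° lon, +2·1° lat → SW at lon 94°, lat 52°.
Cell spans 2° lon × 1° lat. Centre is SW corner plus half of each.
latitude 52.500° N, longitude 95.000° E.

52.500° N, 95.000° E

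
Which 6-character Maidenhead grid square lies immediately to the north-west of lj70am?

Longitude subsquare a = 0; −1 → -1, wraps to 23 = x, carry into square.
Longitude square 7; −1 → 6.
Latitude subsquare m = 12; +1 → 13 = n.

LJ60xn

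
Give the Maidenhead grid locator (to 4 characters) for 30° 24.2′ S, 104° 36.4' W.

DF79

Offset from 180°W / 90°S: lon 75.39°, lat 59.60°.
Field (20°×10°, letters A–R): lon ⌊75.39/20⌋ = 3 → D; lat ⌊59.60/10⌋ = 5 → F.
Square (2°×1°, digits 0–9): lon ⌊15.39/2⌋ = 7; lat ⌊9.60/1⌋ = 9.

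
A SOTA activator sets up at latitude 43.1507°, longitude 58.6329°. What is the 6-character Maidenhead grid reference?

LN93hd

Shift to the Maidenhead origin (180°W, 90°S): lon 238.6329, lat 133.1507.
Field: 238.6329/20 → 11 → L, 133.1507/10 → 13 → N; chars LN.
Square: 18.6329/2 → 9, 3.1507/1 → 3; chars 93.
Subsquare: 0.6329/0.0833333 → 7 → h, 0.1507/0.0416667 → 3 → d; chars hd.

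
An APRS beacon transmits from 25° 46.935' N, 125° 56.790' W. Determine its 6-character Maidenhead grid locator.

CL75as

Add 180° to longitude and 90° to latitude: 54.0535, 115.7823.
Field: 54.0535/20 → 2 → C, 115.7823/10 → 11 → L; chars CL.
Square: 14.0535/2 → 7, 5.7823/1 → 5; chars 75.
Subsquare: 0.0535/0.0833333 → 0 → a, 0.7823/0.0416667 → 18 → s; chars as.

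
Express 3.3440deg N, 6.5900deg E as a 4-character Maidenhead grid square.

Offset from 180°W / 90°S: lon 186.59°, lat 93.34°.
Field: 186.59/20 → 9 → J, 93.34/10 → 9 → J; chars JJ.
Square: 6.59/2 → 3, 3.34/1 → 3; chars 33.

JJ33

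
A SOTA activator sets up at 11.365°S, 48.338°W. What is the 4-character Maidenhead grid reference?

GH58

Offset from 180°W / 90°S: lon 131.66°, lat 78.64°.
Field: lon ⌊131.66/20⌋ = 6 → G; lat ⌊78.64/10⌋ = 7 → H.
Square: lon ⌊11.66/2⌋ = 5; lat ⌊8.64/1⌋ = 8.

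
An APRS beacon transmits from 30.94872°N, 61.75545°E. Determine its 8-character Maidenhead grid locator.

Shift to the Maidenhead origin (180°W, 90°S): lon 241.75545, lat 120.94872.
Field (20°×10°, letters A–R): 241.75545/20 → 12 → M, 120.94872/10 → 12 → M; chars MM.
Square (2°×1°, digits 0–9): 1.75545/2 → 0, 0.94872/1 → 0; chars 00.
Subsquare (5′×2.5′, letters a–x): 1.75545/0.0833333 → 21 → v, 0.94872/0.0416667 → 22 → w; chars vw.
Extended square (30″×15″, digits 0–9): 0.00545/0.00833333 → 0, 0.03205/0.00416667 → 7; chars 07.

MM00vw07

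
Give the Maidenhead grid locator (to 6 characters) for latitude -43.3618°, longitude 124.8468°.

PE26kp

Add 180° to longitude and 90° to latitude: 304.8468, 46.6382.
Field: lon ⌊304.8468/20⌋ = 15 → P; lat ⌊46.6382/10⌋ = 4 → E.
Square: lon ⌊4.8468/2⌋ = 2; lat ⌊6.6382/1⌋ = 6.
Subsquare: lon ⌊0.8468/0.0833333⌋ = 10 → k; lat ⌊0.6382/0.0416667⌋ = 15 → p.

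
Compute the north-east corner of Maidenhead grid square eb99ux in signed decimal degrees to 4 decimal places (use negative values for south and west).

Field E=4, B=1: +4·20° lon, +1·10° lat → SW at lon -100°, lat -80°.
Square 9, 9: +9·2° lon, +9·1° lat → SW at lon -82°, lat -71°.
Subsquare u=20, x=23: +20·0.0833333° lon, +23·0.0416667° lat → SW at lon -80.3333°, lat -70.0417°.
Cell spans 0.0833333° lon × 0.0416667° lat. NE corner is SW corner plus one full cell.
latitude -70.0000, longitude -80.2500.

-70.0000, -80.2500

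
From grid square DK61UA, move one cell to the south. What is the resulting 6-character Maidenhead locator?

Latitude subsquare a = 0; −1 → -1, wraps to 23 = x, carry into square.
Latitude square 1; −1 → 0.
The longitude characters are unchanged.

DK60ux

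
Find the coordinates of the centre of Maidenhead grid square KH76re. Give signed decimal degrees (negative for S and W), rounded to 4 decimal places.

-13.8125, 35.4583

Field K=10, H=7: +10·20° lon, +7·10° lat → SW at lon 20°, lat -20°.
Square 7, 6: +7·2° lon, +6·1° lat → SW at lon 34°, lat -14°.
Subsquare r=17, e=4: +17·0.0833333° lon, +4·0.0416667° lat → SW at lon 35.4167°, lat -13.8333°.
Cell spans 0.0833333° lon × 0.0416667° lat. Centre is SW corner plus half of each.
latitude -13.8125, longitude 35.4583.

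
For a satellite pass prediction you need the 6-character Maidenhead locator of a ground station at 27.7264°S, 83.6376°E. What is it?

NG12tg

Shift to the Maidenhead origin (180°W, 90°S): lon 263.6376, lat 62.2736.
Field: 263.6376/20 → 13 → N, 62.2736/10 → 6 → G; chars NG.
Square: 3.6376/2 → 1, 2.2736/1 → 2; chars 12.
Subsquare: 1.6376/0.0833333 → 19 → t, 0.2736/0.0416667 → 6 → g; chars tg.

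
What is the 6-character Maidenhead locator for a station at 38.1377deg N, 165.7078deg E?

Offset from 180°W / 90°S: lon 345.7078°, lat 128.1377°.
Field: 345.7078/20 → 17 → R, 128.1377/10 → 12 → M; chars RM.
Square: 5.7078/2 → 2, 8.1377/1 → 8; chars 28.
Subsquare: 1.7078/0.0833333 → 20 → u, 0.1377/0.0416667 → 3 → d; chars ud.

RM28ud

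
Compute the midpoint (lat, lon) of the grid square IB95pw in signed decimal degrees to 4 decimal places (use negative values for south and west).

-74.0625, -0.7083

Field I=8, B=1: +8·20° lon, +1·10° lat → SW at lon -20°, lat -80°.
Square 9, 5: +9·2° lon, +5·1° lat → SW at lon -2°, lat -75°.
Subsquare p=15, w=22: +15·0.0833333° lon, +22·0.0416667° lat → SW at lon -0.75°, lat -74.0833°.
Cell spans 0.0833333° lon × 0.0416667° lat. Centre is SW corner plus half of each.
latitude -74.0625, longitude -0.7083.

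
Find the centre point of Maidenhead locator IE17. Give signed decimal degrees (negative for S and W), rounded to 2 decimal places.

-42.50, -17.00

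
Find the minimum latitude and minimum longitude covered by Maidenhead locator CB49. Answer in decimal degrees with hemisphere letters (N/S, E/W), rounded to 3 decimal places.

71.000° S, 132.000° W

Field C=2, B=1: +2·20° lon, +1·10° lat → SW at lon -140°, lat -80°.
Square 4, 9: +4·2° lon, +9·1° lat → SW at lon -132°, lat -71°.
latitude 71.000° S, longitude 132.000° W.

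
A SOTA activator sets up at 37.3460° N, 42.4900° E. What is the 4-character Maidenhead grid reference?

LM17

Shift to the Maidenhead origin (180°W, 90°S): lon 222.49, lat 127.35.
Field: 222.49/20 → 11 → L, 127.35/10 → 12 → M; chars LM.
Square: 2.49/2 → 1, 7.35/1 → 7; chars 17.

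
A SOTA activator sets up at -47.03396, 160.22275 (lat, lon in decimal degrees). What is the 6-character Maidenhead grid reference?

RE02cx

Add 180° to longitude and 90° to latitude: 340.2228, 42.9660.
Field: 340.2228/20 → 17 → R, 42.9660/10 → 4 → E; chars RE.
Square: 0.2228/2 → 0, 2.9660/1 → 2; chars 02.
Subsquare: 0.2228/0.0833333 → 2 → c, 0.9660/0.0416667 → 23 → x; chars cx.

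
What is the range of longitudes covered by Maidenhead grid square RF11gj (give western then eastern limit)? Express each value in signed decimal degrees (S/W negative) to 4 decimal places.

162.5000, 162.5833

Field R=17, F=5: +17·20° lon, +5·10° lat → SW at lon 160°, lat -40°.
Square 1, 1: +1·2° lon, +1·1° lat → SW at lon 162°, lat -39°.
Subsquare g=6, j=9: +6·0.0833333° lon, +9·0.0416667° lat → SW at lon 162.5°, lat -38.625°.
Cell spans 0.0833333° lon × 0.0416667° lat.
west 162.5000, east 162.5833.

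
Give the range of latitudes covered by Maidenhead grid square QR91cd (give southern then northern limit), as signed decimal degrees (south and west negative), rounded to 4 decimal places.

81.1250, 81.1667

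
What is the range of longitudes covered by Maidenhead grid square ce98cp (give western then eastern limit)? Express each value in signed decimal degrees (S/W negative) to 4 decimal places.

-121.8333, -121.7500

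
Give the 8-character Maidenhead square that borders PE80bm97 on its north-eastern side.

PE80cm08

Longitude extended square 9; +1 → 10, wraps to 0, carry into subsquare.
Longitude subsquare b = 1; +1 → 2 = c.
Latitude extended square 7; +1 → 8.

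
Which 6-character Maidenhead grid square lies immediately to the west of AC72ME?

AC72le

Longitude subsquare m = 12; −1 → 11 = l.
The latitude characters are unchanged.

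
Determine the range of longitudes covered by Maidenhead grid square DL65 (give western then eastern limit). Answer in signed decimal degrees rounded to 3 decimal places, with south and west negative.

-108.000, -106.000

Field D=3, L=11: +3·20° lon, +11·10° lat → SW at lon -120°, lat 20°.
Square 6, 5: +6·2° lon, +5·1° lat → SW at lon -108°, lat 25°.
Cell spans 2° lon × 1° lat.
west -108.000, east -106.000.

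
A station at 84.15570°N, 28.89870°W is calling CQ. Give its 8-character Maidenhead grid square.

HR54nd27

Offset from 180°W / 90°S: lon 151.10130°, lat 174.15570°.
Field: 151.10130/20 → 7 → H, 174.15570/10 → 17 → R; chars HR.
Square: 11.10130/2 → 5, 4.15570/1 → 4; chars 54.
Subsquare: 1.10130/0.0833333 → 13 → n, 0.15570/0.0416667 → 3 → d; chars nd.
Extended square: 0.01797/0.00833333 → 2, 0.03070/0.00416667 → 7; chars 27.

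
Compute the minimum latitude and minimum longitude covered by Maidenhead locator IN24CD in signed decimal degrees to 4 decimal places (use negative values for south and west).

44.1250, -15.8333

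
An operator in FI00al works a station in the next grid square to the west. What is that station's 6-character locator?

EI90xl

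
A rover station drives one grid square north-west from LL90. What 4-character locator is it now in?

LL81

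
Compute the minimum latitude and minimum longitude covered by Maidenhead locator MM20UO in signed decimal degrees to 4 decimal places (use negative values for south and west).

30.5833, 65.6667

Field M=12, M=12: +12·20° lon, +12·10° lat → SW at lon 60°, lat 30°.
Square 2, 0: +2·2° lon, +0·1° lat → SW at lon 64°, lat 30°.
Subsquare u=20, o=14: +20·0.0833333° lon, +14·0.0416667° lat → SW at lon 65.6667°, lat 30.5833°.
latitude 30.5833, longitude 65.6667.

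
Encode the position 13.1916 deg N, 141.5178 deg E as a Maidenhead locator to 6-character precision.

QK03se

Offset from 180°W / 90°S: lon 321.5178°, lat 103.1916°.
Field: lon ⌊321.5178/20⌋ = 16 → Q; lat ⌊103.1916/10⌋ = 10 → K.
Square: lon ⌊1.5178/2⌋ = 0; lat ⌊3.1916/1⌋ = 3.
Subsquare: lon ⌊1.5178/0.0833333⌋ = 18 → s; lat ⌊0.1916/0.0416667⌋ = 4 → e.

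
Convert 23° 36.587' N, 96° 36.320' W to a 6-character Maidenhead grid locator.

Offset from 180°W / 90°S: lon 83.3947°, lat 113.6098°.
Field: lon ⌊83.3947/20⌋ = 4 → E; lat ⌊113.6098/10⌋ = 11 → L.
Square: lon ⌊3.3947/2⌋ = 1; lat ⌊3.6098/1⌋ = 3.
Subsquare: lon ⌊1.3947/0.0833333⌋ = 16 → q; lat ⌊0.6098/0.0416667⌋ = 14 → o.

EL13qo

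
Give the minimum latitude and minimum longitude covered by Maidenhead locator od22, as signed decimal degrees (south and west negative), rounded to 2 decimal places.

-58.00, 104.00

Field O=14, D=3: +14·20° lon, +3·10° lat → SW at lon 100°, lat -60°.
Square 2, 2: +2·2° lon, +2·1° lat → SW at lon 104°, lat -58°.
latitude -58.00, longitude 104.00.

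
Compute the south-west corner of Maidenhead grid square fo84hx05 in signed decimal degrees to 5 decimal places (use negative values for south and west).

54.97917, -63.41667

Field F=5, O=14: +5·20° lon, +14·10° lat → SW at lon -80°, lat 50°.
Square 8, 4: +8·2° lon, +4·1° lat → SW at lon -64°, lat 54°.
Subsquare h=7, x=23: +7·0.0833333° lon, +23·0.0416667° lat → SW at lon -63.4167°, lat 54.9583°.
Extended square 0, 5: +0·0.00833333° lon, +5·0.00416667° lat → SW at lon -63.4167°, lat 54.9792°.
latitude 54.97917, longitude -63.41667.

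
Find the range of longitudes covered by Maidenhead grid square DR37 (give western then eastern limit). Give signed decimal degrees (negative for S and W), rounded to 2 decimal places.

-114.00, -112.00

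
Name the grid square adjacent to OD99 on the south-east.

PD08

Longitude square 9; +1 → 10, wraps to 0, carry into field.
Longitude field O = 14; +1 → 15 = P.
Latitude square 9; −1 → 8.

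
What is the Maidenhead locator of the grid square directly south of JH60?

Latitude square 0; −1 → -1, wraps to 9, carry into field.
Latitude field H = 7; −1 → 6 = G.
The longitude characters are unchanged.

JG69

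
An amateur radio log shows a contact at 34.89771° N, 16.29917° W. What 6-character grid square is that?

Add 180° to longitude and 90° to latitude: 163.7008, 124.8977.
Field (20°×10°, letters A–R): 163.7008/20 → 8 → I, 124.8977/10 → 12 → M; chars IM.
Square (2°×1°, digits 0–9): 3.7008/2 → 1, 4.8977/1 → 4; chars 14.
Subsquare (5′×2.5′, letters a–x): 1.7008/0.0833333 → 20 → u, 0.8977/0.0416667 → 21 → v; chars uv.

IM14uv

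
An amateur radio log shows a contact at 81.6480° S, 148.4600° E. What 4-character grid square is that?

QA48

Offset from 180°W / 90°S: lon 328.46°, lat 8.35°.
Field: 328.46/20 → 16 → Q, 8.35/10 → 0 → A; chars QA.
Square: 8.46/2 → 4, 8.35/1 → 8; chars 48.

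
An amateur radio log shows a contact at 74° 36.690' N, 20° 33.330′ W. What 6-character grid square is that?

HQ94ro

Shift to the Maidenhead origin (180°W, 90°S): lon 159.4445, lat 164.6115.
Field (20°×10°, letters A–R): lon ⌊159.4445/20⌋ = 7 → H; lat ⌊164.6115/10⌋ = 16 → Q.
Square (2°×1°, digits 0–9): lon ⌊19.4445/2⌋ = 9; lat ⌊4.6115/1⌋ = 4.
Subsquare (5′×2.5′, letters a–x): lon ⌊1.4445/0.0833333⌋ = 17 → r; lat ⌊0.6115/0.0416667⌋ = 14 → o.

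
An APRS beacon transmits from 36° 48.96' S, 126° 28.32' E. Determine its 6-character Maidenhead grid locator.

PF33fe

Shift to the Maidenhead origin (180°W, 90°S): lon 306.4720, lat 53.1840.
Field (20°×10°, letters A–R): 306.4720/20 → 15 → P, 53.1840/10 → 5 → F; chars PF.
Square (2°×1°, digits 0–9): 6.4720/2 → 3, 3.1840/1 → 3; chars 33.
Subsquare (5′×2.5′, letters a–x): 0.4720/0.0833333 → 5 → f, 0.1840/0.0416667 → 4 → e; chars fe.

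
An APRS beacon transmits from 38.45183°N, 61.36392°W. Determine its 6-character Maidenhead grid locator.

FM98hk

Shift to the Maidenhead origin (180°W, 90°S): lon 118.6361, lat 128.4518.
Field: lon ⌊118.6361/20⌋ = 5 → F; lat ⌊128.4518/10⌋ = 12 → M.
Square: lon ⌊18.6361/2⌋ = 9; lat ⌊8.4518/1⌋ = 8.
Subsquare: lon ⌊0.6361/0.0833333⌋ = 7 → h; lat ⌊0.4518/0.0416667⌋ = 10 → k.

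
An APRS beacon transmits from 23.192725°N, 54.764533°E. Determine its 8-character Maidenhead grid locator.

Shift to the Maidenhead origin (180°W, 90°S): lon 234.76453, lat 113.19272.
Field: 234.76453/20 → 11 → L, 113.19272/10 → 11 → L; chars LL.
Square: 14.76453/2 → 7, 3.19272/1 → 3; chars 73.
Subsquare: 0.76453/0.0833333 → 9 → j, 0.19272/0.0416667 → 4 → e; chars je.
Extended square: 0.01453/0.00833333 → 1, 0.02606/0.00416667 → 6; chars 16.

LL73je16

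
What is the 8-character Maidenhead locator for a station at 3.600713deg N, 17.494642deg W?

IJ13go04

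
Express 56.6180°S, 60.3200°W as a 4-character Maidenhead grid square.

FD93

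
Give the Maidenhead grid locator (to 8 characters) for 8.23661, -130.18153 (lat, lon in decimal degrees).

CJ48vf86

Offset from 180°W / 90°S: lon 49.81847°, lat 98.23661°.
Field (20°×10°, letters A–R): lon ⌊49.81847/20⌋ = 2 → C; lat ⌊98.23661/10⌋ = 9 → J.
Square (2°×1°, digits 0–9): lon ⌊9.81847/2⌋ = 4; lat ⌊8.23661/1⌋ = 8.
Subsquare (5′×2.5′, letters a–x): lon ⌊1.81847/0.0833333⌋ = 21 → v; lat ⌊0.23661/0.0416667⌋ = 5 → f.
Extended square (30″×15″, digits 0–9): lon ⌊0.06847/0.00833333⌋ = 8; lat ⌊0.02828/0.00416667⌋ = 6.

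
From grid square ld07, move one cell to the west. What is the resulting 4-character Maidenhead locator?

KD97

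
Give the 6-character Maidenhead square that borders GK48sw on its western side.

Longitude subsquare s = 18; −1 → 17 = r.
The latitude characters are unchanged.

GK48rw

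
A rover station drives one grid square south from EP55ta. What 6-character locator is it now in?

EP54tx

Latitude subsquare a = 0; −1 → -1, wraps to 23 = x, carry into square.
Latitude square 5; −1 → 4.
The longitude characters are unchanged.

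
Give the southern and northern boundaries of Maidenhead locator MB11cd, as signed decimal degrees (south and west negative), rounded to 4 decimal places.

Field M=12, B=1: +12·20° lon, +1·10° lat → SW at lon 60°, lat -80°.
Square 1, 1: +1·2° lon, +1·1° lat → SW at lon 62°, lat -79°.
Subsquare c=2, d=3: +2·0.0833333° lon, +3·0.0416667° lat → SW at lon 62.1667°, lat -78.875°.
Cell spans 0.0833333° lon × 0.0416667° lat.
south -78.8750, north -78.8333.

-78.8750, -78.8333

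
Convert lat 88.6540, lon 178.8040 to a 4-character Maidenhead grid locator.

RR98

Shift to the Maidenhead origin (180°W, 90°S): lon 358.80, lat 178.65.
Field: lon ⌊358.80/20⌋ = 17 → R; lat ⌊178.65/10⌋ = 17 → R.
Square: lon ⌊18.80/2⌋ = 9; lat ⌊8.65/1⌋ = 8.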